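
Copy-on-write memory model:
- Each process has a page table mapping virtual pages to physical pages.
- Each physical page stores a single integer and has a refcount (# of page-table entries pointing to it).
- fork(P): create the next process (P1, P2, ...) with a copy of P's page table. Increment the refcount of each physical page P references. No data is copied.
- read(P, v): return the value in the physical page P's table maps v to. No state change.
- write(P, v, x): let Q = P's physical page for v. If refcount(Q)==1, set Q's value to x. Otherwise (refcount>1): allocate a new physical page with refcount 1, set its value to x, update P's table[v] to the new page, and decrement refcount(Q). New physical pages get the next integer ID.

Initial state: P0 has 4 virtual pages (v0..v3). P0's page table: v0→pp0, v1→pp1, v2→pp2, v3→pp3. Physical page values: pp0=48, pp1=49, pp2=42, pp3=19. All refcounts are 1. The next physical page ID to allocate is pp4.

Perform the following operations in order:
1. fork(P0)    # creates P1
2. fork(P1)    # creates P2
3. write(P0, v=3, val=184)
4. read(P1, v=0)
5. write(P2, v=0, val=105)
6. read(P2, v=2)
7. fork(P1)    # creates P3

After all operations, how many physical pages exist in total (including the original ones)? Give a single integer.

Answer: 6

Derivation:
Op 1: fork(P0) -> P1. 4 ppages; refcounts: pp0:2 pp1:2 pp2:2 pp3:2
Op 2: fork(P1) -> P2. 4 ppages; refcounts: pp0:3 pp1:3 pp2:3 pp3:3
Op 3: write(P0, v3, 184). refcount(pp3)=3>1 -> COPY to pp4. 5 ppages; refcounts: pp0:3 pp1:3 pp2:3 pp3:2 pp4:1
Op 4: read(P1, v0) -> 48. No state change.
Op 5: write(P2, v0, 105). refcount(pp0)=3>1 -> COPY to pp5. 6 ppages; refcounts: pp0:2 pp1:3 pp2:3 pp3:2 pp4:1 pp5:1
Op 6: read(P2, v2) -> 42. No state change.
Op 7: fork(P1) -> P3. 6 ppages; refcounts: pp0:3 pp1:4 pp2:4 pp3:3 pp4:1 pp5:1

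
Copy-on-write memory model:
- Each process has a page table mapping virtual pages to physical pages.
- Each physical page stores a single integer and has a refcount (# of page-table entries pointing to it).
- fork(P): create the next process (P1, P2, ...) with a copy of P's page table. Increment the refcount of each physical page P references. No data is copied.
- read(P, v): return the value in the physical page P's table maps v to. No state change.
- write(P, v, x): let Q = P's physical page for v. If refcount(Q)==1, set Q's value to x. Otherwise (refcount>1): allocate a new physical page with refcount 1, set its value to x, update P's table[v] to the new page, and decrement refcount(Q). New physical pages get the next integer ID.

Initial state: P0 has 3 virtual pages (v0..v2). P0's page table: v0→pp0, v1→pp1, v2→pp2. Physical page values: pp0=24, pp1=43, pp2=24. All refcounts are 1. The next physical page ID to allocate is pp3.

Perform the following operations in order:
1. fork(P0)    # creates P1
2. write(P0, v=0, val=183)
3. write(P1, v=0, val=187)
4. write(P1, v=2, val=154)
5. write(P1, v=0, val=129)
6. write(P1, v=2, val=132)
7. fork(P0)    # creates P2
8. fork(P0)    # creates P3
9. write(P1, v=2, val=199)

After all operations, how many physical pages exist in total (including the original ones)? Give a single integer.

Op 1: fork(P0) -> P1. 3 ppages; refcounts: pp0:2 pp1:2 pp2:2
Op 2: write(P0, v0, 183). refcount(pp0)=2>1 -> COPY to pp3. 4 ppages; refcounts: pp0:1 pp1:2 pp2:2 pp3:1
Op 3: write(P1, v0, 187). refcount(pp0)=1 -> write in place. 4 ppages; refcounts: pp0:1 pp1:2 pp2:2 pp3:1
Op 4: write(P1, v2, 154). refcount(pp2)=2>1 -> COPY to pp4. 5 ppages; refcounts: pp0:1 pp1:2 pp2:1 pp3:1 pp4:1
Op 5: write(P1, v0, 129). refcount(pp0)=1 -> write in place. 5 ppages; refcounts: pp0:1 pp1:2 pp2:1 pp3:1 pp4:1
Op 6: write(P1, v2, 132). refcount(pp4)=1 -> write in place. 5 ppages; refcounts: pp0:1 pp1:2 pp2:1 pp3:1 pp4:1
Op 7: fork(P0) -> P2. 5 ppages; refcounts: pp0:1 pp1:3 pp2:2 pp3:2 pp4:1
Op 8: fork(P0) -> P3. 5 ppages; refcounts: pp0:1 pp1:4 pp2:3 pp3:3 pp4:1
Op 9: write(P1, v2, 199). refcount(pp4)=1 -> write in place. 5 ppages; refcounts: pp0:1 pp1:4 pp2:3 pp3:3 pp4:1

Answer: 5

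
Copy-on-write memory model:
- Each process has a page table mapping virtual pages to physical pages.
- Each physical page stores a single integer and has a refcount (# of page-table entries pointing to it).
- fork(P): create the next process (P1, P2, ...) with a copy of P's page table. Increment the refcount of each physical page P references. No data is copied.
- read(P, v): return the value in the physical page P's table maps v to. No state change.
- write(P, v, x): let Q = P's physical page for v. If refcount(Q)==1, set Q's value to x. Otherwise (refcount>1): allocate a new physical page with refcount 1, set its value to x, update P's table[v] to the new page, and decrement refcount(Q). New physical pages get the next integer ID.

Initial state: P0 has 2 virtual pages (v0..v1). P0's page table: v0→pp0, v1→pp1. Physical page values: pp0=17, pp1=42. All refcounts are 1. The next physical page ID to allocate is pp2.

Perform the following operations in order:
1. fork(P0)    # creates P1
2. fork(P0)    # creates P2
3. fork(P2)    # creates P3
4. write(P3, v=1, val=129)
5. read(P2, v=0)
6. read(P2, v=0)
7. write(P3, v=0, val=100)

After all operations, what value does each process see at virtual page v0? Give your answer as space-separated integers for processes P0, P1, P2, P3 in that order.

Answer: 17 17 17 100

Derivation:
Op 1: fork(P0) -> P1. 2 ppages; refcounts: pp0:2 pp1:2
Op 2: fork(P0) -> P2. 2 ppages; refcounts: pp0:3 pp1:3
Op 3: fork(P2) -> P3. 2 ppages; refcounts: pp0:4 pp1:4
Op 4: write(P3, v1, 129). refcount(pp1)=4>1 -> COPY to pp2. 3 ppages; refcounts: pp0:4 pp1:3 pp2:1
Op 5: read(P2, v0) -> 17. No state change.
Op 6: read(P2, v0) -> 17. No state change.
Op 7: write(P3, v0, 100). refcount(pp0)=4>1 -> COPY to pp3. 4 ppages; refcounts: pp0:3 pp1:3 pp2:1 pp3:1
P0: v0 -> pp0 = 17
P1: v0 -> pp0 = 17
P2: v0 -> pp0 = 17
P3: v0 -> pp3 = 100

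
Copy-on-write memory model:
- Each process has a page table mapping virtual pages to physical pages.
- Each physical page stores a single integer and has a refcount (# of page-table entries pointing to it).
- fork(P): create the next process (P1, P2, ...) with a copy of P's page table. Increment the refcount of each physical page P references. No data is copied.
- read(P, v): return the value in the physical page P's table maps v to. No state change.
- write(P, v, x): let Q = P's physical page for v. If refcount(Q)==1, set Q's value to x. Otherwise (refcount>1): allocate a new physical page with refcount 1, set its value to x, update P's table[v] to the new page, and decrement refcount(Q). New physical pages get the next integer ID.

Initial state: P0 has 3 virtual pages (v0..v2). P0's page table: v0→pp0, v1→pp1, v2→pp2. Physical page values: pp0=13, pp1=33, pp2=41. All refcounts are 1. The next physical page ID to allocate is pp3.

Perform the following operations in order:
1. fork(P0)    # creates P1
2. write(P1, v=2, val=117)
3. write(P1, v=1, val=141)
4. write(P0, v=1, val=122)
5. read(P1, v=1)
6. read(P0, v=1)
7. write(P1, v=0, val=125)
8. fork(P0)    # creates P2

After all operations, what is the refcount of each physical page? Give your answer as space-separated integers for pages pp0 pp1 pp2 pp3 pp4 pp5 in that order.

Op 1: fork(P0) -> P1. 3 ppages; refcounts: pp0:2 pp1:2 pp2:2
Op 2: write(P1, v2, 117). refcount(pp2)=2>1 -> COPY to pp3. 4 ppages; refcounts: pp0:2 pp1:2 pp2:1 pp3:1
Op 3: write(P1, v1, 141). refcount(pp1)=2>1 -> COPY to pp4. 5 ppages; refcounts: pp0:2 pp1:1 pp2:1 pp3:1 pp4:1
Op 4: write(P0, v1, 122). refcount(pp1)=1 -> write in place. 5 ppages; refcounts: pp0:2 pp1:1 pp2:1 pp3:1 pp4:1
Op 5: read(P1, v1) -> 141. No state change.
Op 6: read(P0, v1) -> 122. No state change.
Op 7: write(P1, v0, 125). refcount(pp0)=2>1 -> COPY to pp5. 6 ppages; refcounts: pp0:1 pp1:1 pp2:1 pp3:1 pp4:1 pp5:1
Op 8: fork(P0) -> P2. 6 ppages; refcounts: pp0:2 pp1:2 pp2:2 pp3:1 pp4:1 pp5:1

Answer: 2 2 2 1 1 1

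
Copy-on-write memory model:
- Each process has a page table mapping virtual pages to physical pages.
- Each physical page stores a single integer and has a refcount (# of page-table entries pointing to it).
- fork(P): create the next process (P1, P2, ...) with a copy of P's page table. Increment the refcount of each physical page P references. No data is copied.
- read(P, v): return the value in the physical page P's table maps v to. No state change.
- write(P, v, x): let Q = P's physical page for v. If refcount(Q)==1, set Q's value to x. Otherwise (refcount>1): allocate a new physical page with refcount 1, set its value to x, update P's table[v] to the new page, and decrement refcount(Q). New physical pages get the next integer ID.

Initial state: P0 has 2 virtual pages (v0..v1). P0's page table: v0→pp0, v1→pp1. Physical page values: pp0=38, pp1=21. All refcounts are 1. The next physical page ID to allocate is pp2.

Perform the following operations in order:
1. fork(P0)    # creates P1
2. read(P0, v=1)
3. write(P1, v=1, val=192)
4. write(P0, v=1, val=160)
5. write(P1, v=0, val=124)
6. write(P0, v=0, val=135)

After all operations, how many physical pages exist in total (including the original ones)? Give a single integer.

Answer: 4

Derivation:
Op 1: fork(P0) -> P1. 2 ppages; refcounts: pp0:2 pp1:2
Op 2: read(P0, v1) -> 21. No state change.
Op 3: write(P1, v1, 192). refcount(pp1)=2>1 -> COPY to pp2. 3 ppages; refcounts: pp0:2 pp1:1 pp2:1
Op 4: write(P0, v1, 160). refcount(pp1)=1 -> write in place. 3 ppages; refcounts: pp0:2 pp1:1 pp2:1
Op 5: write(P1, v0, 124). refcount(pp0)=2>1 -> COPY to pp3. 4 ppages; refcounts: pp0:1 pp1:1 pp2:1 pp3:1
Op 6: write(P0, v0, 135). refcount(pp0)=1 -> write in place. 4 ppages; refcounts: pp0:1 pp1:1 pp2:1 pp3:1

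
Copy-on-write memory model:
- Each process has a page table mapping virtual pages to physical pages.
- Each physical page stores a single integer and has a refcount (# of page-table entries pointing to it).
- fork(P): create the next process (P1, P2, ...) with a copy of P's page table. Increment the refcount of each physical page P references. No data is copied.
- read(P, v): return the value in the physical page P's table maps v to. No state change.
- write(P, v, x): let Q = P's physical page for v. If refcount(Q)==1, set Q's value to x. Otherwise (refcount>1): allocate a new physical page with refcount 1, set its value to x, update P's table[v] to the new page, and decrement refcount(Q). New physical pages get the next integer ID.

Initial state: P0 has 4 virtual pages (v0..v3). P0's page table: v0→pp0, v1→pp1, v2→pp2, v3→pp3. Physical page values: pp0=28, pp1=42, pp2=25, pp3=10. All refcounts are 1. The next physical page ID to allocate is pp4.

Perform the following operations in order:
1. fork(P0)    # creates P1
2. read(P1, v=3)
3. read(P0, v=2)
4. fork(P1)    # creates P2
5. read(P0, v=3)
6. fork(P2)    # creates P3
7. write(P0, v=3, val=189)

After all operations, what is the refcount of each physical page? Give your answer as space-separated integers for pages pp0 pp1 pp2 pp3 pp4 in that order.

Op 1: fork(P0) -> P1. 4 ppages; refcounts: pp0:2 pp1:2 pp2:2 pp3:2
Op 2: read(P1, v3) -> 10. No state change.
Op 3: read(P0, v2) -> 25. No state change.
Op 4: fork(P1) -> P2. 4 ppages; refcounts: pp0:3 pp1:3 pp2:3 pp3:3
Op 5: read(P0, v3) -> 10. No state change.
Op 6: fork(P2) -> P3. 4 ppages; refcounts: pp0:4 pp1:4 pp2:4 pp3:4
Op 7: write(P0, v3, 189). refcount(pp3)=4>1 -> COPY to pp4. 5 ppages; refcounts: pp0:4 pp1:4 pp2:4 pp3:3 pp4:1

Answer: 4 4 4 3 1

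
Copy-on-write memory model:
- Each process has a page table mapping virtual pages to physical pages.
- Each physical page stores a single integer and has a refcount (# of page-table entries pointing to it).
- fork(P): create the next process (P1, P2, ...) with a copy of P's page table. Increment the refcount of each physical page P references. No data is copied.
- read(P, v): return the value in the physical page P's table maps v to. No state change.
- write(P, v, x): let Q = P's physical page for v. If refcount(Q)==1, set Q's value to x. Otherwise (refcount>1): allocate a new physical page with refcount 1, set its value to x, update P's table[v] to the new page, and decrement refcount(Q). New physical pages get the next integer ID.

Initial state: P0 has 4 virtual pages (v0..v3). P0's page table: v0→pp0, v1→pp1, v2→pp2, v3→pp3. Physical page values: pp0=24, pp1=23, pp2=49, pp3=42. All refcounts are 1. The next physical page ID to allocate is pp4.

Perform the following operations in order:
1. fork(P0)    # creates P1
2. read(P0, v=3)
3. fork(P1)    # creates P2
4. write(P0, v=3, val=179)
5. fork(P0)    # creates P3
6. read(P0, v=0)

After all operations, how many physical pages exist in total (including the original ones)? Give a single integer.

Answer: 5

Derivation:
Op 1: fork(P0) -> P1. 4 ppages; refcounts: pp0:2 pp1:2 pp2:2 pp3:2
Op 2: read(P0, v3) -> 42. No state change.
Op 3: fork(P1) -> P2. 4 ppages; refcounts: pp0:3 pp1:3 pp2:3 pp3:3
Op 4: write(P0, v3, 179). refcount(pp3)=3>1 -> COPY to pp4. 5 ppages; refcounts: pp0:3 pp1:3 pp2:3 pp3:2 pp4:1
Op 5: fork(P0) -> P3. 5 ppages; refcounts: pp0:4 pp1:4 pp2:4 pp3:2 pp4:2
Op 6: read(P0, v0) -> 24. No state change.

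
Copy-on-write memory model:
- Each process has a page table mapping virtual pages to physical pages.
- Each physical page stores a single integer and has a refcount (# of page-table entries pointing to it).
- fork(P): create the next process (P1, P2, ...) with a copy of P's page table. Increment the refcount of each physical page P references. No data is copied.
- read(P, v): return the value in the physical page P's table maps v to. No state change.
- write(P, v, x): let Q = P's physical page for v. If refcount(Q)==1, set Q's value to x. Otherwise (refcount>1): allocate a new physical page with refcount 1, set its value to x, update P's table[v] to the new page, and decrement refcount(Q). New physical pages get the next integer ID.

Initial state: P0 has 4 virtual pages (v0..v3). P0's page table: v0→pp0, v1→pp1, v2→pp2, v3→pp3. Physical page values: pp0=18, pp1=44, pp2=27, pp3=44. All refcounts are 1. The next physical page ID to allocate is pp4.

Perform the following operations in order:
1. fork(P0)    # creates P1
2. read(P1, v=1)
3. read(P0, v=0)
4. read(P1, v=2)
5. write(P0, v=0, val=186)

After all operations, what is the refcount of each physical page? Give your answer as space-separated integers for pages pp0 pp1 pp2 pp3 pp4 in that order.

Op 1: fork(P0) -> P1. 4 ppages; refcounts: pp0:2 pp1:2 pp2:2 pp3:2
Op 2: read(P1, v1) -> 44. No state change.
Op 3: read(P0, v0) -> 18. No state change.
Op 4: read(P1, v2) -> 27. No state change.
Op 5: write(P0, v0, 186). refcount(pp0)=2>1 -> COPY to pp4. 5 ppages; refcounts: pp0:1 pp1:2 pp2:2 pp3:2 pp4:1

Answer: 1 2 2 2 1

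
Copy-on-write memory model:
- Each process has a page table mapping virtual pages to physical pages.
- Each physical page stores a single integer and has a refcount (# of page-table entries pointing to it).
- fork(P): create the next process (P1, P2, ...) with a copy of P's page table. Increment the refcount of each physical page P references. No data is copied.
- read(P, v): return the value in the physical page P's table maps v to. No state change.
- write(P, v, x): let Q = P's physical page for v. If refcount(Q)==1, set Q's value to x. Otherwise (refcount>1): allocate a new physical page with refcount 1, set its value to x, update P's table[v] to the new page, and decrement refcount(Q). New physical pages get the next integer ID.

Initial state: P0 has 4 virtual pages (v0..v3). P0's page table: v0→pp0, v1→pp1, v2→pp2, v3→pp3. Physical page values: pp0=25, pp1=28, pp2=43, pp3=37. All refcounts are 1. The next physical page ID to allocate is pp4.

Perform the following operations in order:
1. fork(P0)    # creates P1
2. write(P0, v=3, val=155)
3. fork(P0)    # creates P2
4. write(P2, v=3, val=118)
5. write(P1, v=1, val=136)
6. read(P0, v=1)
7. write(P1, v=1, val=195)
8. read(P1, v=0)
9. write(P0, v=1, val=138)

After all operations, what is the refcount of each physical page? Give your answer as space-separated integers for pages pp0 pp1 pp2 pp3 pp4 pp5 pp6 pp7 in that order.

Answer: 3 1 3 1 1 1 1 1

Derivation:
Op 1: fork(P0) -> P1. 4 ppages; refcounts: pp0:2 pp1:2 pp2:2 pp3:2
Op 2: write(P0, v3, 155). refcount(pp3)=2>1 -> COPY to pp4. 5 ppages; refcounts: pp0:2 pp1:2 pp2:2 pp3:1 pp4:1
Op 3: fork(P0) -> P2. 5 ppages; refcounts: pp0:3 pp1:3 pp2:3 pp3:1 pp4:2
Op 4: write(P2, v3, 118). refcount(pp4)=2>1 -> COPY to pp5. 6 ppages; refcounts: pp0:3 pp1:3 pp2:3 pp3:1 pp4:1 pp5:1
Op 5: write(P1, v1, 136). refcount(pp1)=3>1 -> COPY to pp6. 7 ppages; refcounts: pp0:3 pp1:2 pp2:3 pp3:1 pp4:1 pp5:1 pp6:1
Op 6: read(P0, v1) -> 28. No state change.
Op 7: write(P1, v1, 195). refcount(pp6)=1 -> write in place. 7 ppages; refcounts: pp0:3 pp1:2 pp2:3 pp3:1 pp4:1 pp5:1 pp6:1
Op 8: read(P1, v0) -> 25. No state change.
Op 9: write(P0, v1, 138). refcount(pp1)=2>1 -> COPY to pp7. 8 ppages; refcounts: pp0:3 pp1:1 pp2:3 pp3:1 pp4:1 pp5:1 pp6:1 pp7:1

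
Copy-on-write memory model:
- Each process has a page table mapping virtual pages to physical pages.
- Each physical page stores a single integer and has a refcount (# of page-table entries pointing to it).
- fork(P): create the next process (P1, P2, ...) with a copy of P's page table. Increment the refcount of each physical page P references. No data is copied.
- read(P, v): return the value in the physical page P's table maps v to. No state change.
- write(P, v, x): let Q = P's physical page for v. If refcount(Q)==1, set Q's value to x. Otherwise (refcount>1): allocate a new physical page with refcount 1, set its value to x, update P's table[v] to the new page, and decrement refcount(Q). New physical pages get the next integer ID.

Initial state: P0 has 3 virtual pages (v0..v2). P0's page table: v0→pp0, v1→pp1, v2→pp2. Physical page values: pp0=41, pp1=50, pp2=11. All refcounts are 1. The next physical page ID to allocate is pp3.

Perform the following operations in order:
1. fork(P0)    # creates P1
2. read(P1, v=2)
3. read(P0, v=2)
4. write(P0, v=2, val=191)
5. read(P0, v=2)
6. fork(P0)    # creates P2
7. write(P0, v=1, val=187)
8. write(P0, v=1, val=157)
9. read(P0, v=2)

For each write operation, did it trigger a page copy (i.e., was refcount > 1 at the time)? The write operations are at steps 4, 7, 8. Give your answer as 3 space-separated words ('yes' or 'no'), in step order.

Op 1: fork(P0) -> P1. 3 ppages; refcounts: pp0:2 pp1:2 pp2:2
Op 2: read(P1, v2) -> 11. No state change.
Op 3: read(P0, v2) -> 11. No state change.
Op 4: write(P0, v2, 191). refcount(pp2)=2>1 -> COPY to pp3. 4 ppages; refcounts: pp0:2 pp1:2 pp2:1 pp3:1
Op 5: read(P0, v2) -> 191. No state change.
Op 6: fork(P0) -> P2. 4 ppages; refcounts: pp0:3 pp1:3 pp2:1 pp3:2
Op 7: write(P0, v1, 187). refcount(pp1)=3>1 -> COPY to pp4. 5 ppages; refcounts: pp0:3 pp1:2 pp2:1 pp3:2 pp4:1
Op 8: write(P0, v1, 157). refcount(pp4)=1 -> write in place. 5 ppages; refcounts: pp0:3 pp1:2 pp2:1 pp3:2 pp4:1
Op 9: read(P0, v2) -> 191. No state change.

yes yes no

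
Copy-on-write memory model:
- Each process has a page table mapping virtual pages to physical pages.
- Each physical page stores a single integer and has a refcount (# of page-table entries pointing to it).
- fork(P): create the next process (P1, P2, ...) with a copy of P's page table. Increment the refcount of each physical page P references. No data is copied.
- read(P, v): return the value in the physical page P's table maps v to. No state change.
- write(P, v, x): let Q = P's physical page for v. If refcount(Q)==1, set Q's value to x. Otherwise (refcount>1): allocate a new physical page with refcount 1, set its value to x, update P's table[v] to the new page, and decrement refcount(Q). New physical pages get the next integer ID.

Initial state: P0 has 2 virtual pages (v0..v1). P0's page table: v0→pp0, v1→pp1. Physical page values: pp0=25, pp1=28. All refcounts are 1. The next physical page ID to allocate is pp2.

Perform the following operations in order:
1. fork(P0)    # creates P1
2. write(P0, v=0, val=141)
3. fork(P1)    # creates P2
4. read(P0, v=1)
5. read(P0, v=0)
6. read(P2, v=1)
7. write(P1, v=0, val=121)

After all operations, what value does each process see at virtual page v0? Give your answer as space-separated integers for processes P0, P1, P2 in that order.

Op 1: fork(P0) -> P1. 2 ppages; refcounts: pp0:2 pp1:2
Op 2: write(P0, v0, 141). refcount(pp0)=2>1 -> COPY to pp2. 3 ppages; refcounts: pp0:1 pp1:2 pp2:1
Op 3: fork(P1) -> P2. 3 ppages; refcounts: pp0:2 pp1:3 pp2:1
Op 4: read(P0, v1) -> 28. No state change.
Op 5: read(P0, v0) -> 141. No state change.
Op 6: read(P2, v1) -> 28. No state change.
Op 7: write(P1, v0, 121). refcount(pp0)=2>1 -> COPY to pp3. 4 ppages; refcounts: pp0:1 pp1:3 pp2:1 pp3:1
P0: v0 -> pp2 = 141
P1: v0 -> pp3 = 121
P2: v0 -> pp0 = 25

Answer: 141 121 25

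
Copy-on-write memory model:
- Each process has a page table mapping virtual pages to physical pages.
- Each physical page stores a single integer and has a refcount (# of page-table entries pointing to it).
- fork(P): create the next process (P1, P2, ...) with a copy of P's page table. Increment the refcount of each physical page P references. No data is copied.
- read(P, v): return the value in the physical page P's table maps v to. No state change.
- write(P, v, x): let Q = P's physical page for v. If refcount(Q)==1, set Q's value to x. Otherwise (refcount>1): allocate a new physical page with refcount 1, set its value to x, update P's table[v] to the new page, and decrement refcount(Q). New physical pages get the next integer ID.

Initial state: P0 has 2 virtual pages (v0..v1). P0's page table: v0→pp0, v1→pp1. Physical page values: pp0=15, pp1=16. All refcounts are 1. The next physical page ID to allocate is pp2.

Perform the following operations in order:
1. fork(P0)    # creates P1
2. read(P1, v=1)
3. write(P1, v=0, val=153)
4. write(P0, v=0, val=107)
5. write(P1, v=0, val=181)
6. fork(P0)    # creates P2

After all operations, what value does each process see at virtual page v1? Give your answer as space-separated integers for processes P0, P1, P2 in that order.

Answer: 16 16 16

Derivation:
Op 1: fork(P0) -> P1. 2 ppages; refcounts: pp0:2 pp1:2
Op 2: read(P1, v1) -> 16. No state change.
Op 3: write(P1, v0, 153). refcount(pp0)=2>1 -> COPY to pp2. 3 ppages; refcounts: pp0:1 pp1:2 pp2:1
Op 4: write(P0, v0, 107). refcount(pp0)=1 -> write in place. 3 ppages; refcounts: pp0:1 pp1:2 pp2:1
Op 5: write(P1, v0, 181). refcount(pp2)=1 -> write in place. 3 ppages; refcounts: pp0:1 pp1:2 pp2:1
Op 6: fork(P0) -> P2. 3 ppages; refcounts: pp0:2 pp1:3 pp2:1
P0: v1 -> pp1 = 16
P1: v1 -> pp1 = 16
P2: v1 -> pp1 = 16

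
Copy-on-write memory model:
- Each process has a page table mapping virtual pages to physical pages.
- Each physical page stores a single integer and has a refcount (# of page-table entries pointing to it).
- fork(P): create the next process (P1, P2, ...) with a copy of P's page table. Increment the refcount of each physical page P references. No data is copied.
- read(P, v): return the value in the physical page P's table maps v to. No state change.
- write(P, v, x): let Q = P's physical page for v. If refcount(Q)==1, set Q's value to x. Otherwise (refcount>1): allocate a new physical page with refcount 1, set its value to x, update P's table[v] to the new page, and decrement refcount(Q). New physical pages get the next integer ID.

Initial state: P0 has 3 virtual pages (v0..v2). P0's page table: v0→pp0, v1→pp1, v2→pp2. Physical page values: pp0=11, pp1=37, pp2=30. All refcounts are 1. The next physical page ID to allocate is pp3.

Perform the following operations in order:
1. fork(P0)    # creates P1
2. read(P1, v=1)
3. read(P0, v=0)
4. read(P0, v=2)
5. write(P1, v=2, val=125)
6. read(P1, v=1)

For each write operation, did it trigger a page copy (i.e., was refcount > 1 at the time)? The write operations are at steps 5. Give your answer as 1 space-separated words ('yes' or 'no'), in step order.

Op 1: fork(P0) -> P1. 3 ppages; refcounts: pp0:2 pp1:2 pp2:2
Op 2: read(P1, v1) -> 37. No state change.
Op 3: read(P0, v0) -> 11. No state change.
Op 4: read(P0, v2) -> 30. No state change.
Op 5: write(P1, v2, 125). refcount(pp2)=2>1 -> COPY to pp3. 4 ppages; refcounts: pp0:2 pp1:2 pp2:1 pp3:1
Op 6: read(P1, v1) -> 37. No state change.

yes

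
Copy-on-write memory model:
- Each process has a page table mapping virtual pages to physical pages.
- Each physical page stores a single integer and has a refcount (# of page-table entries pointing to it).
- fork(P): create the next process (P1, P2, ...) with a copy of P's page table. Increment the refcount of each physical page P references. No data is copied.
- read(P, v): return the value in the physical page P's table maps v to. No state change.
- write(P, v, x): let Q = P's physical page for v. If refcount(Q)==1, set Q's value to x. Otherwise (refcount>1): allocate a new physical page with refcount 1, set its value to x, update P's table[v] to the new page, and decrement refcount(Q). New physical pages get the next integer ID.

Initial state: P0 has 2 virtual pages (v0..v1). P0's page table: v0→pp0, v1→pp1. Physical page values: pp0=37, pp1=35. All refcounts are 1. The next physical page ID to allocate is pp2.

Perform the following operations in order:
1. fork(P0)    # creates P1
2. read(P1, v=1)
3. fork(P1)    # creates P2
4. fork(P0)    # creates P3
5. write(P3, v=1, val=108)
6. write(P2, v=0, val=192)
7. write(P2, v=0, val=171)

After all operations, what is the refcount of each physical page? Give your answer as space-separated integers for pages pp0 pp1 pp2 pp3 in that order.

Op 1: fork(P0) -> P1. 2 ppages; refcounts: pp0:2 pp1:2
Op 2: read(P1, v1) -> 35. No state change.
Op 3: fork(P1) -> P2. 2 ppages; refcounts: pp0:3 pp1:3
Op 4: fork(P0) -> P3. 2 ppages; refcounts: pp0:4 pp1:4
Op 5: write(P3, v1, 108). refcount(pp1)=4>1 -> COPY to pp2. 3 ppages; refcounts: pp0:4 pp1:3 pp2:1
Op 6: write(P2, v0, 192). refcount(pp0)=4>1 -> COPY to pp3. 4 ppages; refcounts: pp0:3 pp1:3 pp2:1 pp3:1
Op 7: write(P2, v0, 171). refcount(pp3)=1 -> write in place. 4 ppages; refcounts: pp0:3 pp1:3 pp2:1 pp3:1

Answer: 3 3 1 1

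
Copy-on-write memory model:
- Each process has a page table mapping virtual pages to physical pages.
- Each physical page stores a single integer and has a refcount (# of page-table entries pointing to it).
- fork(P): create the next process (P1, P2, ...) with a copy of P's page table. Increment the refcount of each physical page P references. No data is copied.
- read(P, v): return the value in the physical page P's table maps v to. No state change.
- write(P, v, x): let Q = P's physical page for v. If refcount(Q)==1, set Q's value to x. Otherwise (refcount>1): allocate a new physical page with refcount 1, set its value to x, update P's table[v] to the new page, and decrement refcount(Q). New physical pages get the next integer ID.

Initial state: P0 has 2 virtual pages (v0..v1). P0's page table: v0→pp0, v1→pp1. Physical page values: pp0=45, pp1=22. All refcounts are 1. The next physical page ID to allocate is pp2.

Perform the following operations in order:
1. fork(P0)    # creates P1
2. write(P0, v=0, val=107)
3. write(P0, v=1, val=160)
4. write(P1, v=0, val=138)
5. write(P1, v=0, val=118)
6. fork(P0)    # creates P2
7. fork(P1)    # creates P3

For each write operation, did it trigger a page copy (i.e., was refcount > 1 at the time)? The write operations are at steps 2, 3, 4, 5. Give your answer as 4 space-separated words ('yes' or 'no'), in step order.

Op 1: fork(P0) -> P1. 2 ppages; refcounts: pp0:2 pp1:2
Op 2: write(P0, v0, 107). refcount(pp0)=2>1 -> COPY to pp2. 3 ppages; refcounts: pp0:1 pp1:2 pp2:1
Op 3: write(P0, v1, 160). refcount(pp1)=2>1 -> COPY to pp3. 4 ppages; refcounts: pp0:1 pp1:1 pp2:1 pp3:1
Op 4: write(P1, v0, 138). refcount(pp0)=1 -> write in place. 4 ppages; refcounts: pp0:1 pp1:1 pp2:1 pp3:1
Op 5: write(P1, v0, 118). refcount(pp0)=1 -> write in place. 4 ppages; refcounts: pp0:1 pp1:1 pp2:1 pp3:1
Op 6: fork(P0) -> P2. 4 ppages; refcounts: pp0:1 pp1:1 pp2:2 pp3:2
Op 7: fork(P1) -> P3. 4 ppages; refcounts: pp0:2 pp1:2 pp2:2 pp3:2

yes yes no no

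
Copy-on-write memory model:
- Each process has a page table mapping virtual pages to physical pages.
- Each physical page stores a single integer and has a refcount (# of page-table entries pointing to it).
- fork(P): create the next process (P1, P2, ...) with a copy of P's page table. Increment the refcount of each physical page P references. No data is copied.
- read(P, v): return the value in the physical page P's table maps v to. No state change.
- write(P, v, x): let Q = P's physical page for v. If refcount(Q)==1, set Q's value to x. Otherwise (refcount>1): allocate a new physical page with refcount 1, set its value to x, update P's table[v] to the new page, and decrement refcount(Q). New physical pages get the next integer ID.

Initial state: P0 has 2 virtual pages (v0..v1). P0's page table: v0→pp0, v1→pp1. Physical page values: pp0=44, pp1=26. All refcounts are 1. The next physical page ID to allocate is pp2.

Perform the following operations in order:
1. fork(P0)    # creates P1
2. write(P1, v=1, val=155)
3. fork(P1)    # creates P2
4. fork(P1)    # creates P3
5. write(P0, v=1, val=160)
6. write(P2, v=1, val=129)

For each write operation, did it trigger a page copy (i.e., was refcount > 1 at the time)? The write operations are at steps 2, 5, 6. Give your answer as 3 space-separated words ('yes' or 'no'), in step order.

Op 1: fork(P0) -> P1. 2 ppages; refcounts: pp0:2 pp1:2
Op 2: write(P1, v1, 155). refcount(pp1)=2>1 -> COPY to pp2. 3 ppages; refcounts: pp0:2 pp1:1 pp2:1
Op 3: fork(P1) -> P2. 3 ppages; refcounts: pp0:3 pp1:1 pp2:2
Op 4: fork(P1) -> P3. 3 ppages; refcounts: pp0:4 pp1:1 pp2:3
Op 5: write(P0, v1, 160). refcount(pp1)=1 -> write in place. 3 ppages; refcounts: pp0:4 pp1:1 pp2:3
Op 6: write(P2, v1, 129). refcount(pp2)=3>1 -> COPY to pp3. 4 ppages; refcounts: pp0:4 pp1:1 pp2:2 pp3:1

yes no yes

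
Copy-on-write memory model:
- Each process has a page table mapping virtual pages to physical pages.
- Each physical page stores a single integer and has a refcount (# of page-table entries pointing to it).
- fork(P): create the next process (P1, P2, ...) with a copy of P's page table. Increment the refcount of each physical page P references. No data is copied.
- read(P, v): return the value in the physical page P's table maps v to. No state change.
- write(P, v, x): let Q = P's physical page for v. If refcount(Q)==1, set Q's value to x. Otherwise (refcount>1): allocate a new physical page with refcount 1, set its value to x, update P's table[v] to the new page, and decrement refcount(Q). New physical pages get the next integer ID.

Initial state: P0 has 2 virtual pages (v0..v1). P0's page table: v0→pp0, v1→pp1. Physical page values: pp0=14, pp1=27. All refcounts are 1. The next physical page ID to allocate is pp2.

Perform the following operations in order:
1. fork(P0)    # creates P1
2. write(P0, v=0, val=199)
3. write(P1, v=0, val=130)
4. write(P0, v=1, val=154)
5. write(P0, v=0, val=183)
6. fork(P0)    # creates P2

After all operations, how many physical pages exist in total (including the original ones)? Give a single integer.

Answer: 4

Derivation:
Op 1: fork(P0) -> P1. 2 ppages; refcounts: pp0:2 pp1:2
Op 2: write(P0, v0, 199). refcount(pp0)=2>1 -> COPY to pp2. 3 ppages; refcounts: pp0:1 pp1:2 pp2:1
Op 3: write(P1, v0, 130). refcount(pp0)=1 -> write in place. 3 ppages; refcounts: pp0:1 pp1:2 pp2:1
Op 4: write(P0, v1, 154). refcount(pp1)=2>1 -> COPY to pp3. 4 ppages; refcounts: pp0:1 pp1:1 pp2:1 pp3:1
Op 5: write(P0, v0, 183). refcount(pp2)=1 -> write in place. 4 ppages; refcounts: pp0:1 pp1:1 pp2:1 pp3:1
Op 6: fork(P0) -> P2. 4 ppages; refcounts: pp0:1 pp1:1 pp2:2 pp3:2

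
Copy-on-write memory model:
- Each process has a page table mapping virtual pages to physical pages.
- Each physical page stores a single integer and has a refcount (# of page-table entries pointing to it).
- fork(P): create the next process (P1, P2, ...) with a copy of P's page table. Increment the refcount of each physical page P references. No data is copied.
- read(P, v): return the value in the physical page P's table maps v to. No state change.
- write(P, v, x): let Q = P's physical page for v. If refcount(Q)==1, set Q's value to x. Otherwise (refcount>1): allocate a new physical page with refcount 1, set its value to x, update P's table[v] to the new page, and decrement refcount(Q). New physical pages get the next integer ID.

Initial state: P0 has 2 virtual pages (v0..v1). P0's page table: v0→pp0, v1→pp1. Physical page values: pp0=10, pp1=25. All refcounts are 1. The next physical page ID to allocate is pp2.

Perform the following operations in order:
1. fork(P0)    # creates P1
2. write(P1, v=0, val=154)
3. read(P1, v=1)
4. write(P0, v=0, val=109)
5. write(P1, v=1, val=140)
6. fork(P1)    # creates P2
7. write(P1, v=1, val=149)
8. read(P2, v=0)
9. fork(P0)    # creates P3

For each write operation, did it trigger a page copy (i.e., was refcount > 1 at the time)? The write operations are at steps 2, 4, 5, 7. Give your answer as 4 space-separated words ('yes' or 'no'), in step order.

Op 1: fork(P0) -> P1. 2 ppages; refcounts: pp0:2 pp1:2
Op 2: write(P1, v0, 154). refcount(pp0)=2>1 -> COPY to pp2. 3 ppages; refcounts: pp0:1 pp1:2 pp2:1
Op 3: read(P1, v1) -> 25. No state change.
Op 4: write(P0, v0, 109). refcount(pp0)=1 -> write in place. 3 ppages; refcounts: pp0:1 pp1:2 pp2:1
Op 5: write(P1, v1, 140). refcount(pp1)=2>1 -> COPY to pp3. 4 ppages; refcounts: pp0:1 pp1:1 pp2:1 pp3:1
Op 6: fork(P1) -> P2. 4 ppages; refcounts: pp0:1 pp1:1 pp2:2 pp3:2
Op 7: write(P1, v1, 149). refcount(pp3)=2>1 -> COPY to pp4. 5 ppages; refcounts: pp0:1 pp1:1 pp2:2 pp3:1 pp4:1
Op 8: read(P2, v0) -> 154. No state change.
Op 9: fork(P0) -> P3. 5 ppages; refcounts: pp0:2 pp1:2 pp2:2 pp3:1 pp4:1

yes no yes yes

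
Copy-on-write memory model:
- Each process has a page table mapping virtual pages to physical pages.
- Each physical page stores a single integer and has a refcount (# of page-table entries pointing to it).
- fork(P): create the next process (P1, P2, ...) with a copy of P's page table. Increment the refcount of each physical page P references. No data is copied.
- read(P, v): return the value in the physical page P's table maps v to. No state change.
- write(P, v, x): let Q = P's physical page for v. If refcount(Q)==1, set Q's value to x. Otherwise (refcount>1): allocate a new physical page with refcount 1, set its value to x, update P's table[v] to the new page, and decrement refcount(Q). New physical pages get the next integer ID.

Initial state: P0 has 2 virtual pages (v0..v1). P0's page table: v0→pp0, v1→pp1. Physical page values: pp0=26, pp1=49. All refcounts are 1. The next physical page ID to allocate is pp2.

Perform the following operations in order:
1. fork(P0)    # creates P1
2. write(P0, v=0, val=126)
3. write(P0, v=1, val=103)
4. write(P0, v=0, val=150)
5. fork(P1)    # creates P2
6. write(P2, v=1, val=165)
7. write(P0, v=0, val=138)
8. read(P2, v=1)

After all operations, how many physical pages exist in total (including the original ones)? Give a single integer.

Answer: 5

Derivation:
Op 1: fork(P0) -> P1. 2 ppages; refcounts: pp0:2 pp1:2
Op 2: write(P0, v0, 126). refcount(pp0)=2>1 -> COPY to pp2. 3 ppages; refcounts: pp0:1 pp1:2 pp2:1
Op 3: write(P0, v1, 103). refcount(pp1)=2>1 -> COPY to pp3. 4 ppages; refcounts: pp0:1 pp1:1 pp2:1 pp3:1
Op 4: write(P0, v0, 150). refcount(pp2)=1 -> write in place. 4 ppages; refcounts: pp0:1 pp1:1 pp2:1 pp3:1
Op 5: fork(P1) -> P2. 4 ppages; refcounts: pp0:2 pp1:2 pp2:1 pp3:1
Op 6: write(P2, v1, 165). refcount(pp1)=2>1 -> COPY to pp4. 5 ppages; refcounts: pp0:2 pp1:1 pp2:1 pp3:1 pp4:1
Op 7: write(P0, v0, 138). refcount(pp2)=1 -> write in place. 5 ppages; refcounts: pp0:2 pp1:1 pp2:1 pp3:1 pp4:1
Op 8: read(P2, v1) -> 165. No state change.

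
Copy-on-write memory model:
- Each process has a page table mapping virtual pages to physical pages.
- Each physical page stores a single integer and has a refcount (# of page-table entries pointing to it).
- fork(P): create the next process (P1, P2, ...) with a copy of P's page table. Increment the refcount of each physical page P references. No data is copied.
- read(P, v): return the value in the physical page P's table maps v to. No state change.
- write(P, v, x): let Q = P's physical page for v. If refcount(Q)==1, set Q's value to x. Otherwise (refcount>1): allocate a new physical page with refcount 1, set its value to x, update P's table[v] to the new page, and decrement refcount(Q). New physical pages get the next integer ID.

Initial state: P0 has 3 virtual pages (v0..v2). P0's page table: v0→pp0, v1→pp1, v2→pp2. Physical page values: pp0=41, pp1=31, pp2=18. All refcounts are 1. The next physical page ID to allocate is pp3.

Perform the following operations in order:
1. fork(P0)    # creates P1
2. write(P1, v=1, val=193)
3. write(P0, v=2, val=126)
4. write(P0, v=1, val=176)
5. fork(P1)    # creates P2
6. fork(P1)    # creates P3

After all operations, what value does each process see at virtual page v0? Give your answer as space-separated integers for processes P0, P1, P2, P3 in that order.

Answer: 41 41 41 41

Derivation:
Op 1: fork(P0) -> P1. 3 ppages; refcounts: pp0:2 pp1:2 pp2:2
Op 2: write(P1, v1, 193). refcount(pp1)=2>1 -> COPY to pp3. 4 ppages; refcounts: pp0:2 pp1:1 pp2:2 pp3:1
Op 3: write(P0, v2, 126). refcount(pp2)=2>1 -> COPY to pp4. 5 ppages; refcounts: pp0:2 pp1:1 pp2:1 pp3:1 pp4:1
Op 4: write(P0, v1, 176). refcount(pp1)=1 -> write in place. 5 ppages; refcounts: pp0:2 pp1:1 pp2:1 pp3:1 pp4:1
Op 5: fork(P1) -> P2. 5 ppages; refcounts: pp0:3 pp1:1 pp2:2 pp3:2 pp4:1
Op 6: fork(P1) -> P3. 5 ppages; refcounts: pp0:4 pp1:1 pp2:3 pp3:3 pp4:1
P0: v0 -> pp0 = 41
P1: v0 -> pp0 = 41
P2: v0 -> pp0 = 41
P3: v0 -> pp0 = 41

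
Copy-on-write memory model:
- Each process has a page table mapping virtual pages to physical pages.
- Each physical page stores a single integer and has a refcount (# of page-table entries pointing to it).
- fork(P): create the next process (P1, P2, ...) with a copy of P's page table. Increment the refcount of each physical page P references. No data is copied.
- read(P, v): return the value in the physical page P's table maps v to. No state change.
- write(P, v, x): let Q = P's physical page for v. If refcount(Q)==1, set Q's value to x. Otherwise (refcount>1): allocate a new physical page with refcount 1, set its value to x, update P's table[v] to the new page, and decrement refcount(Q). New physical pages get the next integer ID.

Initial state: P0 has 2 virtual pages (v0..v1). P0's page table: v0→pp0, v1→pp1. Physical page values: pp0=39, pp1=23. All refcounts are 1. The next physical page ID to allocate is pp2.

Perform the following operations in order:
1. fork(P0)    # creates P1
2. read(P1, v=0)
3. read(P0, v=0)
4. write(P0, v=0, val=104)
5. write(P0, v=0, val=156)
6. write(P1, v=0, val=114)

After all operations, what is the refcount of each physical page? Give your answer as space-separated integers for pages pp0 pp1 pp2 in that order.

Op 1: fork(P0) -> P1. 2 ppages; refcounts: pp0:2 pp1:2
Op 2: read(P1, v0) -> 39. No state change.
Op 3: read(P0, v0) -> 39. No state change.
Op 4: write(P0, v0, 104). refcount(pp0)=2>1 -> COPY to pp2. 3 ppages; refcounts: pp0:1 pp1:2 pp2:1
Op 5: write(P0, v0, 156). refcount(pp2)=1 -> write in place. 3 ppages; refcounts: pp0:1 pp1:2 pp2:1
Op 6: write(P1, v0, 114). refcount(pp0)=1 -> write in place. 3 ppages; refcounts: pp0:1 pp1:2 pp2:1

Answer: 1 2 1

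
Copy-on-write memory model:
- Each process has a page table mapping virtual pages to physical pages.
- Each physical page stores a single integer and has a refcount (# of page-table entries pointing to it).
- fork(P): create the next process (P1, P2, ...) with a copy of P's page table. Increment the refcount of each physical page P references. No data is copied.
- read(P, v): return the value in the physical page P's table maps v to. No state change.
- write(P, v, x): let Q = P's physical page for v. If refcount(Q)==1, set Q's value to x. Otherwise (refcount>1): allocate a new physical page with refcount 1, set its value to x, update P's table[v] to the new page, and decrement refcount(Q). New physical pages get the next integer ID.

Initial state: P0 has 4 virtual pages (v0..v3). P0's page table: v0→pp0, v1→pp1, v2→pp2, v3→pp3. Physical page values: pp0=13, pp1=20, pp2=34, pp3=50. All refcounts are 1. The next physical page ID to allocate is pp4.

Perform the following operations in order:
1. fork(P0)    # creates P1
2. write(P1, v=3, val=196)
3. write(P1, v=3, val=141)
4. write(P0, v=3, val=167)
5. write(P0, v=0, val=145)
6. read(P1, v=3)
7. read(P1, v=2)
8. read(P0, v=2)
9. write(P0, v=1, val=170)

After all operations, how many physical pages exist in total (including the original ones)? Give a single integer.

Op 1: fork(P0) -> P1. 4 ppages; refcounts: pp0:2 pp1:2 pp2:2 pp3:2
Op 2: write(P1, v3, 196). refcount(pp3)=2>1 -> COPY to pp4. 5 ppages; refcounts: pp0:2 pp1:2 pp2:2 pp3:1 pp4:1
Op 3: write(P1, v3, 141). refcount(pp4)=1 -> write in place. 5 ppages; refcounts: pp0:2 pp1:2 pp2:2 pp3:1 pp4:1
Op 4: write(P0, v3, 167). refcount(pp3)=1 -> write in place. 5 ppages; refcounts: pp0:2 pp1:2 pp2:2 pp3:1 pp4:1
Op 5: write(P0, v0, 145). refcount(pp0)=2>1 -> COPY to pp5. 6 ppages; refcounts: pp0:1 pp1:2 pp2:2 pp3:1 pp4:1 pp5:1
Op 6: read(P1, v3) -> 141. No state change.
Op 7: read(P1, v2) -> 34. No state change.
Op 8: read(P0, v2) -> 34. No state change.
Op 9: write(P0, v1, 170). refcount(pp1)=2>1 -> COPY to pp6. 7 ppages; refcounts: pp0:1 pp1:1 pp2:2 pp3:1 pp4:1 pp5:1 pp6:1

Answer: 7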